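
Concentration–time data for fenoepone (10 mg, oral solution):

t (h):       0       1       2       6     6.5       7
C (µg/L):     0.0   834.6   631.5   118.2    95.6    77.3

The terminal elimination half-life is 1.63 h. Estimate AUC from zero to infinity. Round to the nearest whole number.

Trapezoidal AUC_0→7:
  [0→1]: (0.0+834.6)/2 × 1 = 417.3
  [1→2]: (834.6+631.5)/2 × 1 = 733.05
  [2→6]: (631.5+118.2)/2 × 4 = 1499.4
  [6→6.5]: (118.2+95.6)/2 × 0.5 = 53.45
  [6.5→7]: (95.6+77.3)/2 × 0.5 = 43.225
  Sum = 2746.425 µg/L·h
k_e = ln2 / t½ = 0.693147 / 1.63 = 0.4252 h^-1
Extrapolated tail: C_last / k_e = 77.3 / 0.4252 = 181.797
AUC_0→∞ = 2746.425 + 181.797 = 2928.222 µg/L·h

AUC = 2928 µg/L·h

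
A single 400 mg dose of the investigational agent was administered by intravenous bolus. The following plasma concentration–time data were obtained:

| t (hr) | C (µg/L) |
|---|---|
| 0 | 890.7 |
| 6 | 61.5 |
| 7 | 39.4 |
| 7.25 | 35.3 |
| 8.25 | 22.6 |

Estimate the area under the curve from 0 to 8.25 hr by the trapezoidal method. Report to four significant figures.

Trapezoidal AUC_0→8.25:
  [0→6]: (890.7+61.5)/2 × 6 = 2856.6
  [6→7]: (61.5+39.4)/2 × 1 = 50.45
  [7→7.25]: (39.4+35.3)/2 × 0.25 = 9.3375
  [7.25→8.25]: (35.3+22.6)/2 × 1 = 28.95
  Sum = 2945.3375 µg/L·hr

AUC = 2945 µg/L·hr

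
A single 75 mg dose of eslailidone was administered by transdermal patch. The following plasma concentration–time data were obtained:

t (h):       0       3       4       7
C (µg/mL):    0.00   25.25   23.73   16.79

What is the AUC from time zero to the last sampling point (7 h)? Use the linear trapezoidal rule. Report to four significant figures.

Trapezoidal AUC_0→7:
  [0→3]: (0.00+25.25)/2 × 3 = 37.875
  [3→4]: (25.25+23.73)/2 × 1 = 24.49
  [4→7]: (23.73+16.79)/2 × 3 = 60.78
  Sum = 123.145 µg/mL·h

AUC = 123.1 µg/mL·h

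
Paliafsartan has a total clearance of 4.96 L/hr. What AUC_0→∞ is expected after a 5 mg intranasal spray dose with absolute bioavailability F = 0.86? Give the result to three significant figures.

AUC_0→∞ = F × Dose / CL
        = 0.86 × 5 / 4.96 = 0.866935 mg/L·hr

AUC = 0.867 mg/L·hr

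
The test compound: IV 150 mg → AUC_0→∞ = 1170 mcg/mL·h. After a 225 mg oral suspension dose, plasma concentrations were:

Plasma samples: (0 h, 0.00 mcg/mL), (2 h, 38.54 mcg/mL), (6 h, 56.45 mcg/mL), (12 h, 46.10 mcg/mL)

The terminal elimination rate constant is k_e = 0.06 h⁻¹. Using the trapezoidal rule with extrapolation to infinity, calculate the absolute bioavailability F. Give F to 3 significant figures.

F = 0.743

Trapezoidal AUC_0→12 (oral suspension):
  [0→2]: (0.00+38.54)/2 × 2 = 38.54
  [2→6]: (38.54+56.45)/2 × 4 = 189.98
  [6→12]: (56.45+46.10)/2 × 6 = 307.65
  Sum = 536.17 mcg/mL·h
Tail: C_last/k_e = 46.10/0.06 = 768.333
AUC_0→∞ (oral suspension) = 536.17 + 768.333 = 1304.503 mcg/mL·h
F = (AUC_ev/D_ev)/(AUC_iv/D_iv) = (1304.503/225)/(1170/150) = 5.79779/7.8 = 0.7433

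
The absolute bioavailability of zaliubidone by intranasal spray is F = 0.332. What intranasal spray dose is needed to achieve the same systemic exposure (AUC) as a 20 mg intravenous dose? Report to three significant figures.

For equal systemic exposure: F × D_ev = D_iv
D_ev = D_iv / F = 20 / 0.332 = 60.241 mg

D_intranasal = 60.2 mg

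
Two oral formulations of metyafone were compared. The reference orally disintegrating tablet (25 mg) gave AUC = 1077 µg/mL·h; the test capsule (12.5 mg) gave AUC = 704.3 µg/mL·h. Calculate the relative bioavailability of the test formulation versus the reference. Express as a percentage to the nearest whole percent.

F_rel = (AUC_test/D_test) / (AUC_ref/D_ref)
      = (704.3/12.5) / (1077/25)
      = 56.344 / 43.08 = 1.3079 = 130.79%

F_rel = 131%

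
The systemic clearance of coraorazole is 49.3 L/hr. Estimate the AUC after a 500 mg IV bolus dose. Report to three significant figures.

AUC_0→∞ = Dose_iv / CL
        = 500 / 49.3 = 10.142 mg/L·hr

AUC = 10.1 mg/L·hr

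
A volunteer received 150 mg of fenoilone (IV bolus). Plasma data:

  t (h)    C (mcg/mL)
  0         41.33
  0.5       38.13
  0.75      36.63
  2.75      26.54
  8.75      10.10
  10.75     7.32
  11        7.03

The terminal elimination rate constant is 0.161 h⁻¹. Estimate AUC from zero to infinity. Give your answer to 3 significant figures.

AUC = 265 mcg/mL·h

Trapezoidal AUC_0→11:
  [0→0.5]: (41.33+38.13)/2 × 0.5 = 19.865
  [0.5→0.75]: (38.13+36.63)/2 × 0.25 = 9.345
  [0.75→2.75]: (36.63+26.54)/2 × 2 = 63.17
  [2.75→8.75]: (26.54+10.10)/2 × 6 = 109.92
  [8.75→10.75]: (10.10+7.32)/2 × 2 = 17.42
  [10.75→11]: (7.32+7.03)/2 × 0.25 = 1.79375
  Sum = 221.51375 mcg/mL·h
Extrapolated tail: C_last / k_e = 7.03 / 0.161 = 43.665
AUC_0→∞ = 221.51375 + 43.665 = 265.17875 mcg/mL·h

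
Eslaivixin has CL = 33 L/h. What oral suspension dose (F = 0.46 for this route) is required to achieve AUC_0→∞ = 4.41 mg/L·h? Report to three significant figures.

Dose = CL × AUC_0→∞ / F
     = 33 × 4.41 / 0.46 = 316.37 mg

Dose = 316 mg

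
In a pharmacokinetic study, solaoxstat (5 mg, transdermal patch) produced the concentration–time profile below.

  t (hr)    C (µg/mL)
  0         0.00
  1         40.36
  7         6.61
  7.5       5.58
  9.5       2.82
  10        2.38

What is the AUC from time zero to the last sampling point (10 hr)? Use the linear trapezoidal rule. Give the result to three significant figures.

Trapezoidal AUC_0→10:
  [0→1]: (0.00+40.36)/2 × 1 = 20.18
  [1→7]: (40.36+6.61)/2 × 6 = 140.91
  [7→7.5]: (6.61+5.58)/2 × 0.5 = 3.0475
  [7.5→9.5]: (5.58+2.82)/2 × 2 = 8.4
  [9.5→10]: (2.82+2.38)/2 × 0.5 = 1.3
  Sum = 173.8375 µg/mL·hr

AUC = 174 µg/mL·hr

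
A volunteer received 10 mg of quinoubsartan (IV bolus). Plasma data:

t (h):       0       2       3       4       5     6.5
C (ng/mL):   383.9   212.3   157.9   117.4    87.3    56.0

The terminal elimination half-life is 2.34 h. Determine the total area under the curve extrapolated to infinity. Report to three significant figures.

AUC = 1320 ng/mL·h

Trapezoidal AUC_0→6.5:
  [0→2]: (383.9+212.3)/2 × 2 = 596.2
  [2→3]: (212.3+157.9)/2 × 1 = 185.1
  [3→4]: (157.9+117.4)/2 × 1 = 137.65
  [4→5]: (117.4+87.3)/2 × 1 = 102.35
  [5→6.5]: (87.3+56.0)/2 × 1.5 = 107.475
  Sum = 1128.775 ng/mL·h
k_e = ln2 / t½ = 0.693147 / 2.34 = 0.2962 h^-1
Extrapolated tail: C_last / k_e = 56.0 / 0.2962 = 189.061
AUC_0→∞ = 1128.775 + 189.061 = 1317.836 ng/mL·h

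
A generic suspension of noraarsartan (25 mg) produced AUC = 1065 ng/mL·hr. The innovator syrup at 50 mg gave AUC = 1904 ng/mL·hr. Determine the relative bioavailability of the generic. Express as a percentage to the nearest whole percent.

F_rel = (AUC_test/D_test) / (AUC_ref/D_ref)
      = (1065/25) / (1904/50)
      = 42.6 / 38.08 = 1.1187 = 111.87%

F_rel = 112%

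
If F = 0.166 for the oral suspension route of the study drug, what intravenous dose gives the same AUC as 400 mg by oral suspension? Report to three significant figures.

D_iv = 66.4 mg

Systemic exposure from an extravascular dose = F × D_ev, so the equivalent IV dose is F × D_ev.
D_iv = F × D_ev = 0.166 × 400 = 66.4 mg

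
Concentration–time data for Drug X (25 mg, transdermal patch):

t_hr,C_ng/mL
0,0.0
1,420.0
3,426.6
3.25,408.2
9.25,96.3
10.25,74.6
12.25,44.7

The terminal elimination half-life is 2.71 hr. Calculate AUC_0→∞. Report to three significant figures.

AUC = 3050 ng/mL·hr

Trapezoidal AUC_0→12.25:
  [0→1]: (0.0+420.0)/2 × 1 = 210.0
  [1→3]: (420.0+426.6)/2 × 2 = 846.6
  [3→3.25]: (426.6+408.2)/2 × 0.25 = 104.35
  [3.25→9.25]: (408.2+96.3)/2 × 6 = 1513.5
  [9.25→10.25]: (96.3+74.6)/2 × 1 = 85.45
  [10.25→12.25]: (74.6+44.7)/2 × 2 = 119.3
  Sum = 2879.2 ng/mL·hr
k_e = ln2 / t½ = 0.693147 / 2.71 = 0.2558 hr^-1
Extrapolated tail: C_last / k_e = 44.7 / 0.2558 = 174.746
AUC_0→∞ = 2879.2 + 174.746 = 3053.946 ng/mL·hr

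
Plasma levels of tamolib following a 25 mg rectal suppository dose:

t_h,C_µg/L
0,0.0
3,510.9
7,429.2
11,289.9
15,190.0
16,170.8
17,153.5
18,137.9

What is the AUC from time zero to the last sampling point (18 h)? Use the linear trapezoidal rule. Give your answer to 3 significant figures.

AUC = 5530 µg/L·h

Trapezoidal AUC_0→18:
  [0→3]: (0.0+510.9)/2 × 3 = 766.35
  [3→7]: (510.9+429.2)/2 × 4 = 1880.2
  [7→11]: (429.2+289.9)/2 × 4 = 1438.2
  [11→15]: (289.9+190.0)/2 × 4 = 959.8
  [15→16]: (190.0+170.8)/2 × 1 = 180.4
  [16→17]: (170.8+153.5)/2 × 1 = 162.15
  [17→18]: (153.5+137.9)/2 × 1 = 145.7
  Sum = 5532.8 µg/L·h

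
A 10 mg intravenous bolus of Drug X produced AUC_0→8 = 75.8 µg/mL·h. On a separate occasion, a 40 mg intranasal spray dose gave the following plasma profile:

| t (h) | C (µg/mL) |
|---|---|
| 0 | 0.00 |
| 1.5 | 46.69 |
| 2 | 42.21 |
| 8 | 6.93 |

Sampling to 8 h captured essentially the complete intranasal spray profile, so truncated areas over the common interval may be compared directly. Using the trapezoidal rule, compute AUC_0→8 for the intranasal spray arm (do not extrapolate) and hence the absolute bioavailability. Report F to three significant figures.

Trapezoidal AUC_0→8 (intranasal spray):
  [0→1.5]: (0.00+46.69)/2 × 1.5 = 35.0175
  [1.5→2]: (46.69+42.21)/2 × 0.5 = 22.225
  [2→8]: (42.21+6.93)/2 × 6 = 147.42
  Sum = 204.6625 µg/mL·h
F = (AUC_ev/D_ev)/(AUC_iv/D_iv) = (204.6625/40)/(75.8/10) = 5.1165625/7.58 = 0.6750

F = 0.675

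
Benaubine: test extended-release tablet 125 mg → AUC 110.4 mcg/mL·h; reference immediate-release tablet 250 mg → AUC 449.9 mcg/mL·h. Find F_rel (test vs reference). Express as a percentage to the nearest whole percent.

F_rel = 49%

F_rel = (AUC_test/D_test) / (AUC_ref/D_ref)
      = (110.4/125) / (449.9/250)
      = 0.8832 / 1.7996 = 0.4908 = 49.08%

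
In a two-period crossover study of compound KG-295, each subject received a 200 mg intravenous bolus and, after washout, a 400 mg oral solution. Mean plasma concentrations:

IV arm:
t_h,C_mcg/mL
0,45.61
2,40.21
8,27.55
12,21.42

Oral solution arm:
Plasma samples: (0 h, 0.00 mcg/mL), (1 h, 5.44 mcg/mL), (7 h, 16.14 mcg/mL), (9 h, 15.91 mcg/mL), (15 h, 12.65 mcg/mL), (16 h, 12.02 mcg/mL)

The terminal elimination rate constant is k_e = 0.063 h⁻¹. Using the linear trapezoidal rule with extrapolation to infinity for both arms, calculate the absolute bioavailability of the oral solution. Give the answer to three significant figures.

Trapezoidal AUC_0→12 (IV):
  [0→2]: (45.61+40.21)/2 × 2 = 85.82
  [2→8]: (40.21+27.55)/2 × 6 = 203.28
  [8→12]: (27.55+21.42)/2 × 4 = 97.94
  Sum = 387.04 mcg/mL·h
IV tail: 21.42/0.063 = 340.000; AUC_iv,0→∞ = 387.04 + 340.000 = 727.04 mcg/mL·h
Trapezoidal AUC_0→16 (oral solution):
  [0→1]: (0.00+5.44)/2 × 1 = 2.72
  [1→7]: (5.44+16.14)/2 × 6 = 64.74
  [7→9]: (16.14+15.91)/2 × 2 = 32.05
  [9→15]: (15.91+12.65)/2 × 6 = 85.68
  [15→16]: (12.65+12.02)/2 × 1 = 12.335
  Sum = 197.525 mcg/mL·h
oral solution tail: 12.02/0.063 = 190.794; AUC_ev,0→∞ = 197.525 + 190.794 = 388.319 mcg/mL·h
F = (AUC_ev/D_ev)/(AUC_iv/D_iv) = (388.319/400)/(727.04/200) = 0.9707975/3.6352 = 0.2671

F = 0.267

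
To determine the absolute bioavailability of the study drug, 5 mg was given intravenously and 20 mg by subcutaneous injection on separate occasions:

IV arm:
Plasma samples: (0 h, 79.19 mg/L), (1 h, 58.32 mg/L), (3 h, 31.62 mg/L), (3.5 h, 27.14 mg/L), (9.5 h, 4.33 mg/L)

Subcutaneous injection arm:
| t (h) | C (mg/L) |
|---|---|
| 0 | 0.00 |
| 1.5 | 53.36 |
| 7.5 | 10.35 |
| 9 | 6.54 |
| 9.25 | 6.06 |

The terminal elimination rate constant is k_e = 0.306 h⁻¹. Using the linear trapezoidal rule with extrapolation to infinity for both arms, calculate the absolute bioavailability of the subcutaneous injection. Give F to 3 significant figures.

F = 0.235

Trapezoidal AUC_0→9.5 (IV):
  [0→1]: (79.19+58.32)/2 × 1 = 68.755
  [1→3]: (58.32+31.62)/2 × 2 = 89.94
  [3→3.5]: (31.62+27.14)/2 × 0.5 = 14.69
  [3.5→9.5]: (27.14+4.33)/2 × 6 = 94.41
  Sum = 267.795 mg/L·h
IV tail: 4.33/0.306 = 14.150; AUC_iv,0→∞ = 267.795 + 14.150 = 281.945 mg/L·h
Trapezoidal AUC_0→9.25 (subcutaneous injection):
  [0→1.5]: (0.00+53.36)/2 × 1.5 = 40.02
  [1.5→7.5]: (53.36+10.35)/2 × 6 = 191.13
  [7.5→9]: (10.35+6.54)/2 × 1.5 = 12.6675
  [9→9.25]: (6.54+6.06)/2 × 0.25 = 1.575
  Sum = 245.3925 mg/L·h
subcutaneous injection tail: 6.06/0.306 = 19.804; AUC_ev,0→∞ = 245.3925 + 19.804 = 265.1965 mg/L·h
F = (AUC_ev/D_ev)/(AUC_iv/D_iv) = (265.1965/20)/(281.945/5) = 13.259825/56.389 = 0.2351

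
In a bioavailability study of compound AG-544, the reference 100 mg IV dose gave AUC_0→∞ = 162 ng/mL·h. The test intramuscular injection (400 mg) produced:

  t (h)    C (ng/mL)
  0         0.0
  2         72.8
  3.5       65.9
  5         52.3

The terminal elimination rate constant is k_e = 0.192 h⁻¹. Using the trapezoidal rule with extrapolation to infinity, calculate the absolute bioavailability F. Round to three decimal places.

F = 0.830

Trapezoidal AUC_0→5 (intramuscular injection):
  [0→2]: (0.0+72.8)/2 × 2 = 72.8
  [2→3.5]: (72.8+65.9)/2 × 1.5 = 104.025
  [3.5→5]: (65.9+52.3)/2 × 1.5 = 88.65
  Sum = 265.475 ng/mL·h
Tail: C_last/k_e = 52.3/0.192 = 272.396
AUC_0→∞ (intramuscular injection) = 265.475 + 272.396 = 537.871 ng/mL·h
F = (AUC_ev/D_ev)/(AUC_iv/D_iv) = (537.871/400)/(162/100) = 1.3446775/1.62 = 0.8300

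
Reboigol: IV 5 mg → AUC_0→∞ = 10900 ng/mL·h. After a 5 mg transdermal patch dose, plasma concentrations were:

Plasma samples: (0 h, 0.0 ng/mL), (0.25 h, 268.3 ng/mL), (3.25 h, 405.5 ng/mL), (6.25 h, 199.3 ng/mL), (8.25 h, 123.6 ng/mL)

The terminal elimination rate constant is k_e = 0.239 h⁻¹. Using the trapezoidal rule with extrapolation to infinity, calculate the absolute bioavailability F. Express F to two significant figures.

F = 0.26

Trapezoidal AUC_0→8.25 (transdermal patch):
  [0→0.25]: (0.0+268.3)/2 × 0.25 = 33.5375
  [0.25→3.25]: (268.3+405.5)/2 × 3 = 1010.7
  [3.25→6.25]: (405.5+199.3)/2 × 3 = 907.2
  [6.25→8.25]: (199.3+123.6)/2 × 2 = 322.9
  Sum = 2274.3375 ng/mL·h
Tail: C_last/k_e = 123.6/0.239 = 517.155
AUC_0→∞ (transdermal patch) = 2274.3375 + 517.155 = 2791.4925 ng/mL·h
F = (AUC_ev/D_ev)/(AUC_iv/D_iv) = (2791.4925/5)/(10900/5) = 558.2985/2180 = 0.2561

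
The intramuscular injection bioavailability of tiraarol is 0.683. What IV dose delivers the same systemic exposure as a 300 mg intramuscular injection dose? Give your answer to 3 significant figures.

D_iv = 205 mg

Systemic exposure from an extravascular dose = F × D_ev, so the equivalent IV dose is F × D_ev.
D_iv = F × D_ev = 0.683 × 300 = 204.9 mg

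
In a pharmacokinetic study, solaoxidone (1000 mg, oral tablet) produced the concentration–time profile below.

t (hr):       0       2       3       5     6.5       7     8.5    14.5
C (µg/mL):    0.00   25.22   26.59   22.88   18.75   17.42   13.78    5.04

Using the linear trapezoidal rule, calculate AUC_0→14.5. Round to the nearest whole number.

Trapezoidal AUC_0→14.5:
  [0→2]: (0.00+25.22)/2 × 2 = 25.22
  [2→3]: (25.22+26.59)/2 × 1 = 25.905
  [3→5]: (26.59+22.88)/2 × 2 = 49.47
  [5→6.5]: (22.88+18.75)/2 × 1.5 = 31.2225
  [6.5→7]: (18.75+17.42)/2 × 0.5 = 9.0425
  [7→8.5]: (17.42+13.78)/2 × 1.5 = 23.4
  [8.5→14.5]: (13.78+5.04)/2 × 6 = 56.46
  Sum = 220.72 µg/mL·hr

AUC = 221 µg/mL·hr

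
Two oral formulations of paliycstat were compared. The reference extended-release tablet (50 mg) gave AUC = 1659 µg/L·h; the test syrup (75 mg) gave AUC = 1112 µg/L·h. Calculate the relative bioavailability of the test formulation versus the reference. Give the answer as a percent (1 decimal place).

F_rel = 44.7%

F_rel = (AUC_test/D_test) / (AUC_ref/D_ref)
      = (1112/75) / (1659/50)
      = 14.8267 / 33.18 = 0.4469 = 44.69%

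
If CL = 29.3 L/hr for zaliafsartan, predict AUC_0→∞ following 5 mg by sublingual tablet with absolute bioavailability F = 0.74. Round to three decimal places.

AUC_0→∞ = F × Dose / CL
        = 0.74 × 5 / 29.3 = 0.12628 mg/L·hr

AUC = 0.126 mg/L·hr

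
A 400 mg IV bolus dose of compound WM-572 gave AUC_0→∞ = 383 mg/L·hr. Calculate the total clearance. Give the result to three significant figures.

CL = 1.04 L/hr

CL = Dose_iv / AUC_0→∞
   = 400 / 383 = 1.04439 L/hr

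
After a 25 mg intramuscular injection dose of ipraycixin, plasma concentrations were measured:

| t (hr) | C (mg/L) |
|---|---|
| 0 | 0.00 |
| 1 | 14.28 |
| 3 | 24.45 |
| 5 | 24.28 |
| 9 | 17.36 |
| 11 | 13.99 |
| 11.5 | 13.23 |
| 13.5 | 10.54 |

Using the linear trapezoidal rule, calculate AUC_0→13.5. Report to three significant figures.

Trapezoidal AUC_0→13.5:
  [0→1]: (0.00+14.28)/2 × 1 = 7.14
  [1→3]: (14.28+24.45)/2 × 2 = 38.73
  [3→5]: (24.45+24.28)/2 × 2 = 48.73
  [5→9]: (24.28+17.36)/2 × 4 = 83.28
  [9→11]: (17.36+13.99)/2 × 2 = 31.35
  [11→11.5]: (13.99+13.23)/2 × 0.5 = 6.805
  [11.5→13.5]: (13.23+10.54)/2 × 2 = 23.77
  Sum = 239.805 mg/L·hr

AUC = 240 mg/L·hr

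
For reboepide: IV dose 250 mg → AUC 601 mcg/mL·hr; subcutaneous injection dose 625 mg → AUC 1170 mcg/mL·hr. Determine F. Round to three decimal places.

F = 0.779

F = (AUC_ev / D_ev) / (AUC_iv / D_iv)
  = (1170/625) / (601/250)
  = 1.872 / 2.404 = 0.7787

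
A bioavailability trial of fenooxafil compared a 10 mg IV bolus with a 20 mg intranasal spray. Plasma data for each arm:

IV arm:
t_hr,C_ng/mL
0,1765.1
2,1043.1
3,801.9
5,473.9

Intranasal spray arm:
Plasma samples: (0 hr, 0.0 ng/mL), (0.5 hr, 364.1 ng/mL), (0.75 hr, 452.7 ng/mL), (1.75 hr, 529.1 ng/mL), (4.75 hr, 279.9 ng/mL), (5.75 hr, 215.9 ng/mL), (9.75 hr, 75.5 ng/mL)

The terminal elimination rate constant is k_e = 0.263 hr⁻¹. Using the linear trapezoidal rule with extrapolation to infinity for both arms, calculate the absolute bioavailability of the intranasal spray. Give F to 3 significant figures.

Trapezoidal AUC_0→5 (IV):
  [0→2]: (1765.1+1043.1)/2 × 2 = 2808.2
  [2→3]: (1043.1+801.9)/2 × 1 = 922.5
  [3→5]: (801.9+473.9)/2 × 2 = 1275.8
  Sum = 5006.5 ng/mL·hr
IV tail: 473.9/0.263 = 1801.901; AUC_iv,0→∞ = 5006.5 + 1801.901 = 6808.401 ng/mL·hr
Trapezoidal AUC_0→9.75 (intranasal spray):
  [0→0.5]: (0.0+364.1)/2 × 0.5 = 91.025
  [0.5→0.75]: (364.1+452.7)/2 × 0.25 = 102.1
  [0.75→1.75]: (452.7+529.1)/2 × 1 = 490.9
  [1.75→4.75]: (529.1+279.9)/2 × 3 = 1213.5
  [4.75→5.75]: (279.9+215.9)/2 × 1 = 247.9
  [5.75→9.75]: (215.9+75.5)/2 × 4 = 582.8
  Sum = 2728.225 ng/mL·hr
intranasal spray tail: 75.5/0.263 = 287.072; AUC_ev,0→∞ = 2728.225 + 287.072 = 3015.297 ng/mL·hr
F = (AUC_ev/D_ev)/(AUC_iv/D_iv) = (3015.297/20)/(6808.401/10) = 150.76485/680.8401 = 0.2214

F = 0.221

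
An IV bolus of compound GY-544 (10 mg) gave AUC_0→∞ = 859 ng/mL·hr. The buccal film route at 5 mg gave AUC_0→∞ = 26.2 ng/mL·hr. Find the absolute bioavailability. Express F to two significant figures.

F = 0.061

F = (AUC_ev / D_ev) / (AUC_iv / D_iv)
  = (26.2/5) / (859/10)
  = 5.24 / 85.9 = 0.0610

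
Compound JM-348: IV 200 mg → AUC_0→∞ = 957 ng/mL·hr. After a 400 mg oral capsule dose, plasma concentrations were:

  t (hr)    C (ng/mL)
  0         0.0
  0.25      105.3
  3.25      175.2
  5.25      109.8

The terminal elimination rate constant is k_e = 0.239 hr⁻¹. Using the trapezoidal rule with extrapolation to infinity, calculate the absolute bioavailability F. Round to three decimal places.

F = 0.616

Trapezoidal AUC_0→5.25 (oral capsule):
  [0→0.25]: (0.0+105.3)/2 × 0.25 = 13.1625
  [0.25→3.25]: (105.3+175.2)/2 × 3 = 420.75
  [3.25→5.25]: (175.2+109.8)/2 × 2 = 285.0
  Sum = 718.9125 ng/mL·hr
Tail: C_last/k_e = 109.8/0.239 = 459.414
AUC_0→∞ (oral capsule) = 718.9125 + 459.414 = 1178.3265 ng/mL·hr
F = (AUC_ev/D_ev)/(AUC_iv/D_iv) = (1178.3265/400)/(957/200) = 2.94582/4.785 = 0.6156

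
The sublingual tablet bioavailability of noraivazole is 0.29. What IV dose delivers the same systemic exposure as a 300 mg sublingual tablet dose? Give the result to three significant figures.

Systemic exposure from an extravascular dose = F × D_ev, so the equivalent IV dose is F × D_ev.
D_iv = F × D_ev = 0.29 × 300 = 87 mg

D_iv = 87.0 mg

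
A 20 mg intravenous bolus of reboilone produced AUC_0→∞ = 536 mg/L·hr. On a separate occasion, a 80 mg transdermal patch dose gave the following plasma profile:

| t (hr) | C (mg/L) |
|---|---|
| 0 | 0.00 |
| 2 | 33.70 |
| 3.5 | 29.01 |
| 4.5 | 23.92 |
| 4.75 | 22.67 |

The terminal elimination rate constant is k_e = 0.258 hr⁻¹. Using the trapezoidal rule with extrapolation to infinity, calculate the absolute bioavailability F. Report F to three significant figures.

Trapezoidal AUC_0→4.75 (transdermal patch):
  [0→2]: (0.00+33.70)/2 × 2 = 33.7
  [2→3.5]: (33.70+29.01)/2 × 1.5 = 47.0325
  [3.5→4.5]: (29.01+23.92)/2 × 1 = 26.465
  [4.5→4.75]: (23.92+22.67)/2 × 0.25 = 5.82375
  Sum = 113.02125 mg/L·hr
Tail: C_last/k_e = 22.67/0.258 = 87.868
AUC_0→∞ (transdermal patch) = 113.02125 + 87.868 = 200.88925 mg/L·hr
F = (AUC_ev/D_ev)/(AUC_iv/D_iv) = (200.88925/80)/(536/20) = 2.51112/26.8 = 0.0937

F = 0.0937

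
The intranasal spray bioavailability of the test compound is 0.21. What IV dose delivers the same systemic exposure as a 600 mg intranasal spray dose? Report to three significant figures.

Systemic exposure from an extravascular dose = F × D_ev, so the equivalent IV dose is F × D_ev.
D_iv = F × D_ev = 0.21 × 600 = 126 mg

D_iv = 126 mg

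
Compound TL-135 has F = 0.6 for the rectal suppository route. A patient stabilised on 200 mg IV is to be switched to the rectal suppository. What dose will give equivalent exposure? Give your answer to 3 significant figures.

For equal systemic exposure: F × D_ev = D_iv
D_ev = D_iv / F = 200 / 0.6 = 333.333 mg

D_rectal = 333 mg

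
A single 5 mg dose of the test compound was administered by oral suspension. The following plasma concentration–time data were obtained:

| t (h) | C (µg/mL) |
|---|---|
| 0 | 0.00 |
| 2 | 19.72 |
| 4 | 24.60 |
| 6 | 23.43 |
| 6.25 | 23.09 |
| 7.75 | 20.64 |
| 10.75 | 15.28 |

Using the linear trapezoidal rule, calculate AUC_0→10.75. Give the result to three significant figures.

AUC = 205 µg/mL·h

Trapezoidal AUC_0→10.75:
  [0→2]: (0.00+19.72)/2 × 2 = 19.72
  [2→4]: (19.72+24.60)/2 × 2 = 44.32
  [4→6]: (24.60+23.43)/2 × 2 = 48.03
  [6→6.25]: (23.43+23.09)/2 × 0.25 = 5.815
  [6.25→7.75]: (23.09+20.64)/2 × 1.5 = 32.7975
  [7.75→10.75]: (20.64+15.28)/2 × 3 = 53.88
  Sum = 204.5625 µg/mL·h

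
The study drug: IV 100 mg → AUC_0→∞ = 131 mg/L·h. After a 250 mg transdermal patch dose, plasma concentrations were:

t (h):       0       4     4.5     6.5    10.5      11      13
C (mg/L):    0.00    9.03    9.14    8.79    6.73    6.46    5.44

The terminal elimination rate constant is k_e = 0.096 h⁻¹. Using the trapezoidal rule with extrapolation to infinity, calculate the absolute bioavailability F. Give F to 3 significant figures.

Trapezoidal AUC_0→13 (transdermal patch):
  [0→4]: (0.00+9.03)/2 × 4 = 18.06
  [4→4.5]: (9.03+9.14)/2 × 0.5 = 4.5425
  [4.5→6.5]: (9.14+8.79)/2 × 2 = 17.93
  [6.5→10.5]: (8.79+6.73)/2 × 4 = 31.04
  [10.5→11]: (6.73+6.46)/2 × 0.5 = 3.2975
  [11→13]: (6.46+5.44)/2 × 2 = 11.9
  Sum = 86.77 mg/L·h
Tail: C_last/k_e = 5.44/0.096 = 56.667
AUC_0→∞ (transdermal patch) = 86.77 + 56.667 = 143.437 mg/L·h
F = (AUC_ev/D_ev)/(AUC_iv/D_iv) = (143.437/250)/(131/100) = 0.573748/1.31 = 0.4380

F = 0.438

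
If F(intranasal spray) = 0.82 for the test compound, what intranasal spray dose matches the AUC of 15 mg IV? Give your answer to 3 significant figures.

D_intranasal = 18.3 mg

For equal systemic exposure: F × D_ev = D_iv
D_ev = D_iv / F = 15 / 0.82 = 18.2927 mg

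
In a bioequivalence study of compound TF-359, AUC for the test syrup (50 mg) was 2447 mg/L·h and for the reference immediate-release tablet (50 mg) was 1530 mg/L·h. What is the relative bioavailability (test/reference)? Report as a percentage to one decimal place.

F_rel = (AUC_test/D_test) / (AUC_ref/D_ref)
      = (2447/50) / (1530/50)
      = 48.94 / 30.6 = 1.5993 = 159.93%

F_rel = 159.9%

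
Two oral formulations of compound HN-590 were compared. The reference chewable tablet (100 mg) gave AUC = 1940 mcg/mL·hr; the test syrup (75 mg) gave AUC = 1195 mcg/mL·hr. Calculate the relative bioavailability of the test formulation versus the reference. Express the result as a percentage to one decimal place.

F_rel = 82.1%

F_rel = (AUC_test/D_test) / (AUC_ref/D_ref)
      = (1195/75) / (1940/100)
      = 15.9333 / 19.4 = 0.8213 = 82.13%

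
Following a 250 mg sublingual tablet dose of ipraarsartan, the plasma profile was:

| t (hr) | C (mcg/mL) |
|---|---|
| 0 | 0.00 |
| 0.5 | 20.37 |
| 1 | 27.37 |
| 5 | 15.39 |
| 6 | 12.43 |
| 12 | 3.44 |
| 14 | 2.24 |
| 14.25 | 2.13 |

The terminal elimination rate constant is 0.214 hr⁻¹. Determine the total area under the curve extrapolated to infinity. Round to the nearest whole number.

AUC = 180 mcg/mL·hr

Trapezoidal AUC_0→14.25:
  [0→0.5]: (0.00+20.37)/2 × 0.5 = 5.0925
  [0.5→1]: (20.37+27.37)/2 × 0.5 = 11.935
  [1→5]: (27.37+15.39)/2 × 4 = 85.52
  [5→6]: (15.39+12.43)/2 × 1 = 13.91
  [6→12]: (12.43+3.44)/2 × 6 = 47.61
  [12→14]: (3.44+2.24)/2 × 2 = 5.68
  [14→14.25]: (2.24+2.13)/2 × 0.25 = 0.54625
  Sum = 170.29375 mcg/mL·hr
Extrapolated tail: C_last / k_e = 2.13 / 0.214 = 9.953
AUC_0→∞ = 170.29375 + 9.953 = 180.24675 mcg/mL·hr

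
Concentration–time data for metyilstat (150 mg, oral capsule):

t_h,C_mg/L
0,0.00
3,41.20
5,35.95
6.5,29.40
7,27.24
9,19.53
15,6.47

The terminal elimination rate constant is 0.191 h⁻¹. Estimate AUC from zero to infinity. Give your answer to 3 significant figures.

Trapezoidal AUC_0→15:
  [0→3]: (0.00+41.20)/2 × 3 = 61.8
  [3→5]: (41.20+35.95)/2 × 2 = 77.15
  [5→6.5]: (35.95+29.40)/2 × 1.5 = 49.0125
  [6.5→7]: (29.40+27.24)/2 × 0.5 = 14.16
  [7→9]: (27.24+19.53)/2 × 2 = 46.77
  [9→15]: (19.53+6.47)/2 × 6 = 78.0
  Sum = 326.8925 mg/L·h
Extrapolated tail: C_last / k_e = 6.47 / 0.191 = 33.874
AUC_0→∞ = 326.8925 + 33.874 = 360.7665 mg/L·h

AUC = 361 mg/L·h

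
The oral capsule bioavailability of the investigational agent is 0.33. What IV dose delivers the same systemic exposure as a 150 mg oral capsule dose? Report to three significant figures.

Systemic exposure from an extravascular dose = F × D_ev, so the equivalent IV dose is F × D_ev.
D_iv = F × D_ev = 0.33 × 150 = 49.5 mg

D_iv = 49.5 mg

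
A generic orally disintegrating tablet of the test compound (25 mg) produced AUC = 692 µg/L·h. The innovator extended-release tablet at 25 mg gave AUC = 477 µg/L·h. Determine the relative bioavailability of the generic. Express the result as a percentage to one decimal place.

F_rel = (AUC_test/D_test) / (AUC_ref/D_ref)
      = (692/25) / (477/25)
      = 27.68 / 19.08 = 1.4507 = 145.07%

F_rel = 145.1%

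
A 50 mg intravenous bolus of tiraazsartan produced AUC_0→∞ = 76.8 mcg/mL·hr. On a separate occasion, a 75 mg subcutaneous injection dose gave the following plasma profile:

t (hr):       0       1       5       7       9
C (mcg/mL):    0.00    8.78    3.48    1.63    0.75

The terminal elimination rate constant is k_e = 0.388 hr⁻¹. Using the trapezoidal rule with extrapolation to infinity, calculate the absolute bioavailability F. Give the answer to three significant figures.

F = 0.333

Trapezoidal AUC_0→9 (subcutaneous injection):
  [0→1]: (0.00+8.78)/2 × 1 = 4.39
  [1→5]: (8.78+3.48)/2 × 4 = 24.52
  [5→7]: (3.48+1.63)/2 × 2 = 5.11
  [7→9]: (1.63+0.75)/2 × 2 = 2.38
  Sum = 36.4 mcg/mL·hr
Tail: C_last/k_e = 0.75/0.388 = 1.933
AUC_0→∞ (subcutaneous injection) = 36.4 + 1.933 = 38.333 mcg/mL·hr
F = (AUC_ev/D_ev)/(AUC_iv/D_iv) = (38.333/75)/(76.8/50) = 0.511107/1.536 = 0.3328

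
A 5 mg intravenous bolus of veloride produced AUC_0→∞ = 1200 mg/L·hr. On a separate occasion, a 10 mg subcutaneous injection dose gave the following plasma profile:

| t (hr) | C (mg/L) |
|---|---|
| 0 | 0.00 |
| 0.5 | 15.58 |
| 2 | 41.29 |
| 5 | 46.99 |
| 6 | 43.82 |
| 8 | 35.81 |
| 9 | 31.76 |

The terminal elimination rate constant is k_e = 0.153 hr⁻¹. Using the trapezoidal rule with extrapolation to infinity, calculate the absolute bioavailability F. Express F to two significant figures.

F = 0.23

Trapezoidal AUC_0→9 (subcutaneous injection):
  [0→0.5]: (0.00+15.58)/2 × 0.5 = 3.895
  [0.5→2]: (15.58+41.29)/2 × 1.5 = 42.6525
  [2→5]: (41.29+46.99)/2 × 3 = 132.42
  [5→6]: (46.99+43.82)/2 × 1 = 45.405
  [6→8]: (43.82+35.81)/2 × 2 = 79.63
  [8→9]: (35.81+31.76)/2 × 1 = 33.785
  Sum = 337.7875 mg/L·hr
Tail: C_last/k_e = 31.76/0.153 = 207.582
AUC_0→∞ (subcutaneous injection) = 337.7875 + 207.582 = 545.3695 mg/L·hr
F = (AUC_ev/D_ev)/(AUC_iv/D_iv) = (545.3695/10)/(1200/5) = 54.53695/240 = 0.2272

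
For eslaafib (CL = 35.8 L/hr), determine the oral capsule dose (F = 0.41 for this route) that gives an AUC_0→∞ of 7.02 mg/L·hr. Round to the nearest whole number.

Dose = CL × AUC_0→∞ / F
     = 35.8 × 7.02 / 0.41 = 612.966 mg

Dose = 613 mg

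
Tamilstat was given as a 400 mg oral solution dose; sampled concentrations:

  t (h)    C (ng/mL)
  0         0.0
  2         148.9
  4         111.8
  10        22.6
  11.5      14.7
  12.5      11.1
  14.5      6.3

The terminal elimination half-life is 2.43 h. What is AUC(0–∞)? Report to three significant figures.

Trapezoidal AUC_0→14.5:
  [0→2]: (0.0+148.9)/2 × 2 = 148.9
  [2→4]: (148.9+111.8)/2 × 2 = 260.7
  [4→10]: (111.8+22.6)/2 × 6 = 403.2
  [10→11.5]: (22.6+14.7)/2 × 1.5 = 27.975
  [11.5→12.5]: (14.7+11.1)/2 × 1 = 12.9
  [12.5→14.5]: (11.1+6.3)/2 × 2 = 17.4
  Sum = 871.075 ng/mL·h
k_e = ln2 / t½ = 0.693147 / 2.43 = 0.2852 h^-1
Extrapolated tail: C_last / k_e = 6.3 / 0.2852 = 22.090
AUC_0→∞ = 871.075 + 22.090 = 893.165 ng/mL·h

AUC = 893 ng/mL·h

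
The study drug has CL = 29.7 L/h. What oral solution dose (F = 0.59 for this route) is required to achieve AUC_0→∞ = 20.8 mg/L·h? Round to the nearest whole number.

Dose = 1047 mg

Dose = CL × AUC_0→∞ / F
     = 29.7 × 20.8 / 0.59 = 1047.05 mg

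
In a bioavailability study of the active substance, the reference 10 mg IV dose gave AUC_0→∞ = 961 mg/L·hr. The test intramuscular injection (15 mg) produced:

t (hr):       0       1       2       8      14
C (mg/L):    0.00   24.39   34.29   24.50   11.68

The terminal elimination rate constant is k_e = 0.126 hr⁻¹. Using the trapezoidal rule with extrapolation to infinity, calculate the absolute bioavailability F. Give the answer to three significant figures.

F = 0.291

Trapezoidal AUC_0→14 (intramuscular injection):
  [0→1]: (0.00+24.39)/2 × 1 = 12.195
  [1→2]: (24.39+34.29)/2 × 1 = 29.34
  [2→8]: (34.29+24.50)/2 × 6 = 176.37
  [8→14]: (24.50+11.68)/2 × 6 = 108.54
  Sum = 326.445 mg/L·hr
Tail: C_last/k_e = 11.68/0.126 = 92.698
AUC_0→∞ (intramuscular injection) = 326.445 + 92.698 = 419.143 mg/L·hr
F = (AUC_ev/D_ev)/(AUC_iv/D_iv) = (419.143/15)/(961/10) = 27.9429/96.1 = 0.2908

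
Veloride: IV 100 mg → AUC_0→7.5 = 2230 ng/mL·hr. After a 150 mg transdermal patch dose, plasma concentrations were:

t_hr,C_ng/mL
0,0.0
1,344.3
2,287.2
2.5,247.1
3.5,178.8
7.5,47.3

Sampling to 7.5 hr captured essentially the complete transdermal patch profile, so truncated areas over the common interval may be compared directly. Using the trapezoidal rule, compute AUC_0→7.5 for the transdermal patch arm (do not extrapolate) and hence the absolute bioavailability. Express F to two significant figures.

Trapezoidal AUC_0→7.5 (transdermal patch):
  [0→1]: (0.0+344.3)/2 × 1 = 172.15
  [1→2]: (344.3+287.2)/2 × 1 = 315.75
  [2→2.5]: (287.2+247.1)/2 × 0.5 = 133.575
  [2.5→3.5]: (247.1+178.8)/2 × 1 = 212.95
  [3.5→7.5]: (178.8+47.3)/2 × 4 = 452.2
  Sum = 1286.625 ng/mL·hr
F = (AUC_ev/D_ev)/(AUC_iv/D_iv) = (1286.625/150)/(2230/100) = 8.5775/22.3 = 0.3846

F = 0.38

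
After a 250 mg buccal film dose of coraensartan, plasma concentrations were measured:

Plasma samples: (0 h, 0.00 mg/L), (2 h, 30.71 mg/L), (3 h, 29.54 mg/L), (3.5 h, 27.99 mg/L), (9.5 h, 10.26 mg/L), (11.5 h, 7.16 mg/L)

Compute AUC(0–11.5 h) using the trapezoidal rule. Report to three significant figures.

Trapezoidal AUC_0→11.5:
  [0→2]: (0.00+30.71)/2 × 2 = 30.71
  [2→3]: (30.71+29.54)/2 × 1 = 30.125
  [3→3.5]: (29.54+27.99)/2 × 0.5 = 14.3825
  [3.5→9.5]: (27.99+10.26)/2 × 6 = 114.75
  [9.5→11.5]: (10.26+7.16)/2 × 2 = 17.42
  Sum = 207.3875 mg/L·h

AUC = 207 mg/L·h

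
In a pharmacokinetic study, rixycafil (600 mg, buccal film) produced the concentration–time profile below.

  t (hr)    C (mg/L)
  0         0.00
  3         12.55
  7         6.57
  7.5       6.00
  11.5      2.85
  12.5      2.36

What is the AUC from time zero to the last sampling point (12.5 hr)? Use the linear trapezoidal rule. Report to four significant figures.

Trapezoidal AUC_0→12.5:
  [0→3]: (0.00+12.55)/2 × 3 = 18.825
  [3→7]: (12.55+6.57)/2 × 4 = 38.24
  [7→7.5]: (6.57+6.00)/2 × 0.5 = 3.1425
  [7.5→11.5]: (6.00+2.85)/2 × 4 = 17.7
  [11.5→12.5]: (2.85+2.36)/2 × 1 = 2.605
  Sum = 80.5125 mg/L·hr

AUC = 80.51 mg/L·hr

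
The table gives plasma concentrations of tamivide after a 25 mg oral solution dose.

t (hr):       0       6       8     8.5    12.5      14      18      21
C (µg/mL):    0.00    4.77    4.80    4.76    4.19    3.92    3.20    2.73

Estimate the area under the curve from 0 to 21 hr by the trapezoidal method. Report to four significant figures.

AUC = 73.39 µg/mL·hr

Trapezoidal AUC_0→21:
  [0→6]: (0.00+4.77)/2 × 6 = 14.31
  [6→8]: (4.77+4.80)/2 × 2 = 9.57
  [8→8.5]: (4.80+4.76)/2 × 0.5 = 2.39
  [8.5→12.5]: (4.76+4.19)/2 × 4 = 17.9
  [12.5→14]: (4.19+3.92)/2 × 1.5 = 6.0825
  [14→18]: (3.92+3.20)/2 × 4 = 14.24
  [18→21]: (3.20+2.73)/2 × 3 = 8.895
  Sum = 73.3875 µg/mL·hr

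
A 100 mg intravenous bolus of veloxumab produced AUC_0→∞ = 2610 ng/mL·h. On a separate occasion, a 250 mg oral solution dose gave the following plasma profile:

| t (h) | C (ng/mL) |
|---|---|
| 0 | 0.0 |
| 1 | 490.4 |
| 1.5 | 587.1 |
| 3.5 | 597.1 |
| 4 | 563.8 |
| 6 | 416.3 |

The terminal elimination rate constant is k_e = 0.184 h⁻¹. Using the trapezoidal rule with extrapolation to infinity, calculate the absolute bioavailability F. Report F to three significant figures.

F = 0.802

Trapezoidal AUC_0→6 (oral solution):
  [0→1]: (0.0+490.4)/2 × 1 = 245.2
  [1→1.5]: (490.4+587.1)/2 × 0.5 = 269.375
  [1.5→3.5]: (587.1+597.1)/2 × 2 = 1184.2
  [3.5→4]: (597.1+563.8)/2 × 0.5 = 290.225
  [4→6]: (563.8+416.3)/2 × 2 = 980.1
  Sum = 2969.1 ng/mL·h
Tail: C_last/k_e = 416.3/0.184 = 2262.500
AUC_0→∞ (oral solution) = 2969.1 + 2262.500 = 5231.6 ng/mL·h
F = (AUC_ev/D_ev)/(AUC_iv/D_iv) = (5231.6/250)/(2610/100) = 20.9264/26.1 = 0.8018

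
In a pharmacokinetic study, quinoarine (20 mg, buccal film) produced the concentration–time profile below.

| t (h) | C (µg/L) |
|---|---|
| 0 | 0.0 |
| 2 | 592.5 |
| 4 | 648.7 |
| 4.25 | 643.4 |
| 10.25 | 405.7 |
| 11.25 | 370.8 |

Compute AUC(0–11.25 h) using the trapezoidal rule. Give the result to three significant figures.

Trapezoidal AUC_0→11.25:
  [0→2]: (0.0+592.5)/2 × 2 = 592.5
  [2→4]: (592.5+648.7)/2 × 2 = 1241.2
  [4→4.25]: (648.7+643.4)/2 × 0.25 = 161.5125
  [4.25→10.25]: (643.4+405.7)/2 × 6 = 3147.3
  [10.25→11.25]: (405.7+370.8)/2 × 1 = 388.25
  Sum = 5530.7625 µg/L·h

AUC = 5530 µg/L·h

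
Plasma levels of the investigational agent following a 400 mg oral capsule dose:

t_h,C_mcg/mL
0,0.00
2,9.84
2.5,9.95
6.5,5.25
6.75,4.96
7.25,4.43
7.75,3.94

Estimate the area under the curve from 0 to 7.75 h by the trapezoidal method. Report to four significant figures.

AUC = 50.90 mcg/mL·h

Trapezoidal AUC_0→7.75:
  [0→2]: (0.00+9.84)/2 × 2 = 9.84
  [2→2.5]: (9.84+9.95)/2 × 0.5 = 4.9475
  [2.5→6.5]: (9.95+5.25)/2 × 4 = 30.4
  [6.5→6.75]: (5.25+4.96)/2 × 0.25 = 1.27625
  [6.75→7.25]: (4.96+4.43)/2 × 0.5 = 2.3475
  [7.25→7.75]: (4.43+3.94)/2 × 0.5 = 2.0925
  Sum = 50.90375 mcg/mL·h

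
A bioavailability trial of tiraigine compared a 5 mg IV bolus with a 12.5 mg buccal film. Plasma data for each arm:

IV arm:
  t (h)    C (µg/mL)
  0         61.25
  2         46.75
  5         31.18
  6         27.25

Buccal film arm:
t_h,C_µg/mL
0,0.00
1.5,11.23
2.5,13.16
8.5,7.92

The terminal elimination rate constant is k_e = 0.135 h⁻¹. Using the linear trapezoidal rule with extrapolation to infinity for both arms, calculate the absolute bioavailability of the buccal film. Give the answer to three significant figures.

Trapezoidal AUC_0→6 (IV):
  [0→2]: (61.25+46.75)/2 × 2 = 108.0
  [2→5]: (46.75+31.18)/2 × 3 = 116.895
  [5→6]: (31.18+27.25)/2 × 1 = 29.215
  Sum = 254.11 µg/mL·h
IV tail: 27.25/0.135 = 201.852; AUC_iv,0→∞ = 254.11 + 201.852 = 455.962 µg/mL·h
Trapezoidal AUC_0→8.5 (buccal film):
  [0→1.5]: (0.00+11.23)/2 × 1.5 = 8.4225
  [1.5→2.5]: (11.23+13.16)/2 × 1 = 12.195
  [2.5→8.5]: (13.16+7.92)/2 × 6 = 63.24
  Sum = 83.8575 µg/mL·h
buccal film tail: 7.92/0.135 = 58.667; AUC_ev,0→∞ = 83.8575 + 58.667 = 142.5245 µg/mL·h
F = (AUC_ev/D_ev)/(AUC_iv/D_iv) = (142.5245/12.5)/(455.962/5) = 11.40196/91.1924 = 0.1250

F = 0.125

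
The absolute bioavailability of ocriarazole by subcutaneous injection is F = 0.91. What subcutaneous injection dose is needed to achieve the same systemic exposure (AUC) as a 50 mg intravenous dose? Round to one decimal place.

For equal systemic exposure: F × D_ev = D_iv
D_ev = D_iv / F = 50 / 0.91 = 54.9451 mg

D_subcutaneous = 54.9 mg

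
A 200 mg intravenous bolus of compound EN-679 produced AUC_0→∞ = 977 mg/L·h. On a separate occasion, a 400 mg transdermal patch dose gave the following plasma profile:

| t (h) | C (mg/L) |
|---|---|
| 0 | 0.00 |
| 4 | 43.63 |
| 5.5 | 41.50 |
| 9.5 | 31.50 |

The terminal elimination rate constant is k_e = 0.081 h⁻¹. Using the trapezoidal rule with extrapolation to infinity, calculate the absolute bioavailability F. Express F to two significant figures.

Trapezoidal AUC_0→9.5 (transdermal patch):
  [0→4]: (0.00+43.63)/2 × 4 = 87.26
  [4→5.5]: (43.63+41.50)/2 × 1.5 = 63.8475
  [5.5→9.5]: (41.50+31.50)/2 × 4 = 146.0
  Sum = 297.1075 mg/L·h
Tail: C_last/k_e = 31.50/0.081 = 388.889
AUC_0→∞ (transdermal patch) = 297.1075 + 388.889 = 685.9965 mg/L·h
F = (AUC_ev/D_ev)/(AUC_iv/D_iv) = (685.9965/400)/(977/200) = 1.71499/4.885 = 0.3511

F = 0.35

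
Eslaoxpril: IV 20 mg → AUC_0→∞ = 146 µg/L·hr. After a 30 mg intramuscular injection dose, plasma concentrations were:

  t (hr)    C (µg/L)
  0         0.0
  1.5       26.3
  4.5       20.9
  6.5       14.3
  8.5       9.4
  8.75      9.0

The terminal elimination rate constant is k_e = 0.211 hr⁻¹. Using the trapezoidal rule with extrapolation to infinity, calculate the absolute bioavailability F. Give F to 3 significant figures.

Trapezoidal AUC_0→8.75 (intramuscular injection):
  [0→1.5]: (0.0+26.3)/2 × 1.5 = 19.725
  [1.5→4.5]: (26.3+20.9)/2 × 3 = 70.8
  [4.5→6.5]: (20.9+14.3)/2 × 2 = 35.2
  [6.5→8.5]: (14.3+9.4)/2 × 2 = 23.7
  [8.5→8.75]: (9.4+9.0)/2 × 0.25 = 2.3
  Sum = 151.725 µg/L·hr
Tail: C_last/k_e = 9.0/0.211 = 42.654
AUC_0→∞ (intramuscular injection) = 151.725 + 42.654 = 194.379 µg/L·hr
F = (AUC_ev/D_ev)/(AUC_iv/D_iv) = (194.379/30)/(146/20) = 6.4793/7.3 = 0.8876

F = 0.888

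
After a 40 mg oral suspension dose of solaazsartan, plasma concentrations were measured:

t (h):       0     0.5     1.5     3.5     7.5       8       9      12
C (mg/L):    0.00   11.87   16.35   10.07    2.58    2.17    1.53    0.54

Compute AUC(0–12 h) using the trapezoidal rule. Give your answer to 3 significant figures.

AUC = 74.9 mg/L·h

Trapezoidal AUC_0→12:
  [0→0.5]: (0.00+11.87)/2 × 0.5 = 2.9675
  [0.5→1.5]: (11.87+16.35)/2 × 1 = 14.11
  [1.5→3.5]: (16.35+10.07)/2 × 2 = 26.42
  [3.5→7.5]: (10.07+2.58)/2 × 4 = 25.3
  [7.5→8]: (2.58+2.17)/2 × 0.5 = 1.1875
  [8→9]: (2.17+1.53)/2 × 1 = 1.85
  [9→12]: (1.53+0.54)/2 × 3 = 3.105
  Sum = 74.94 mg/L·h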